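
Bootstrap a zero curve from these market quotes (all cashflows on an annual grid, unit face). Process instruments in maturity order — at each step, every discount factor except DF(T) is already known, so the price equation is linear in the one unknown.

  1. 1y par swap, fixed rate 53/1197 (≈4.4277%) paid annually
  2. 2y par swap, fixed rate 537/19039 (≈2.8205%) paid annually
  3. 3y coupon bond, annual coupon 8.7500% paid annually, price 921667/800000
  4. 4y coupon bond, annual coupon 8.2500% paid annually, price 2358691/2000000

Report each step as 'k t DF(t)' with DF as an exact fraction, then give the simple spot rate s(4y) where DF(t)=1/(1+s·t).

1 1 1197/1250
2 2 9463/10000
3 3 4531/5000
4 4 8753/10000
s(4y) = (1/(8753/10000) − 1)/(4) = 1247/35012 ≈ 3.5616%

step 1 [1y] swap r/1=53/1197: DF=(1 − 53/1197·(0))/(1+53/1197) = 1197/1250 ≈ 0.957600
step 2 [2y] swap r/1=537/19039: DF=(1 − 537/19039·(0.957600))/(1+537/19039) = 9463/10000 ≈ 0.946300
step 3 [3y] bond c/1=7/80: DF=(921667/800000 − 7/80·(0.957600+0.946300))/(1+7/80) = 4531/5000 ≈ 0.906200
step 4 [4y] bond c/1=33/400: DF=(2358691/2000000 − 33/400·(0.957600+0.946300+0.906200))/(1+33/400) = 8753/10000 ≈ 0.875300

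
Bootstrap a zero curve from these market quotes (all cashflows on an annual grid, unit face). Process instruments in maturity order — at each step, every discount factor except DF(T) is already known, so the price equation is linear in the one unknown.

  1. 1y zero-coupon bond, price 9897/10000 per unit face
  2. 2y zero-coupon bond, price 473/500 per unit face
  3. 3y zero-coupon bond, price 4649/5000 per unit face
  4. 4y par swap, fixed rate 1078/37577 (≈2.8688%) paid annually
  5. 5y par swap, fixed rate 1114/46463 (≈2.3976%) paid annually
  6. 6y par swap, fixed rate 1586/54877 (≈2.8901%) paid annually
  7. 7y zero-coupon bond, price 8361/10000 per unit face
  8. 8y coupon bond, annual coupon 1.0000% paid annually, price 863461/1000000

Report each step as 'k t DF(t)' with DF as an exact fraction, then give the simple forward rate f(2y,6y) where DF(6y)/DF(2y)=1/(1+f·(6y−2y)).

step 1 [1y] zero: DF = P = 9897/10000 ≈ 0.989700
step 2 [2y] zero: DF = P = 473/500 ≈ 0.946000
step 3 [3y] zero: DF = P = 4649/5000 ≈ 0.929800
step 4 [4y] swap r/1=1078/37577: DF=(1 − 1078/37577·(0.989700+0.946000+0.929800))/(1+1078/37577) = 4461/5000 ≈ 0.892200
step 5 [5y] swap r/1=1114/46463: DF=(1 − 1114/46463·(0.989700+0.946000+0.929800+0.892200))/(1+1114/46463) = 4443/5000 ≈ 0.888600
step 6 [6y] swap r/1=1586/54877: DF=(1 − 1586/54877·(0.989700+0.946000+0.929800+0.892200+0.888600))/(1+1586/54877) = 4207/5000 ≈ 0.841400
step 7 [7y] zero: DF = P = 8361/10000 ≈ 0.836100
step 8 [8y] bond c/1=1/100: DF=(863461/1000000 − 1/100·(0.989700+0.946000+0.929800+0.892200+0.888600+0.841400+0.836100))/(1+1/100) = 7923/10000 ≈ 0.792300

1 1 9897/10000
2 2 473/500
3 3 4649/5000
4 4 4461/5000
5 5 4443/5000
6 6 4207/5000
7 7 8361/10000
8 8 7923/10000
f(2y,6y) = ((473/500)/(4207/5000) − 1)/(4) = 523/16828 ≈ 3.1079%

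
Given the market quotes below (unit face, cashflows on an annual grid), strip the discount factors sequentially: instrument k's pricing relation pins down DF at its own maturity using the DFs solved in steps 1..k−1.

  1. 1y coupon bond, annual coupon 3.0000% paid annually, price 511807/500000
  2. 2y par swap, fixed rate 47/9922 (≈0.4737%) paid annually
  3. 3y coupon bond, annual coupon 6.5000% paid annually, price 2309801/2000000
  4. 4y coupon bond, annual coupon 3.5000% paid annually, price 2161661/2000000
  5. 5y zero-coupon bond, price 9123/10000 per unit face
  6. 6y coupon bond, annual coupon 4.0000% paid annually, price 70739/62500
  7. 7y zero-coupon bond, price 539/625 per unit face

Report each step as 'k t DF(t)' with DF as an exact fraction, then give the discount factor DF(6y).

1 1 4969/5000
2 2 4953/5000
3 3 9633/10000
4 4 4723/5000
5 5 9123/10000
6 6 1807/2000
7 7 539/625
DF(6y) = 1807/2000 ≈ 0.903500

step 1 [1y] bond c/1=3/100: DF=(511807/500000 − 3/100·(0))/(1+3/100) = 4969/5000 ≈ 0.993800
step 2 [2y] swap r/1=47/9922: DF=(1 − 47/9922·(0.993800))/(1+47/9922) = 4953/5000 ≈ 0.990600
step 3 [3y] bond c/1=13/200: DF=(2309801/2000000 − 13/200·(0.993800+0.990600))/(1+13/200) = 9633/10000 ≈ 0.963300
step 4 [4y] bond c/1=7/200: DF=(2161661/2000000 − 7/200·(0.993800+0.990600+0.963300))/(1+7/200) = 4723/5000 ≈ 0.944600
step 5 [5y] zero: DF = P = 9123/10000 ≈ 0.912300
step 6 [6y] bond c/1=1/25: DF=(70739/62500 − 1/25·(0.993800+0.990600+0.963300+0.944600+0.912300))/(1+1/25) = 1807/2000 ≈ 0.903500
step 7 [7y] zero: DF = P = 539/625 ≈ 0.862400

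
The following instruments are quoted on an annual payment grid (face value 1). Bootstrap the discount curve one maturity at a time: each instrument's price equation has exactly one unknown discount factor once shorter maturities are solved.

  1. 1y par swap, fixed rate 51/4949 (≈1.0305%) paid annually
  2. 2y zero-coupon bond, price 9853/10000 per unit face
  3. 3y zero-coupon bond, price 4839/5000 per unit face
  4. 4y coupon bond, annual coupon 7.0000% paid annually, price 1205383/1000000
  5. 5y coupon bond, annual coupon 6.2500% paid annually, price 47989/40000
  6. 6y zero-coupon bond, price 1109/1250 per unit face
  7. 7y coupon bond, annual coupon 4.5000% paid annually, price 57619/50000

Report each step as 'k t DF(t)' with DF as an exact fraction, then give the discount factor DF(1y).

step 1 [1y] swap r/1=51/4949: DF=(1 − 51/4949·(0))/(1+51/4949) = 4949/5000 ≈ 0.989800
step 2 [2y] zero: DF = P = 9853/10000 ≈ 0.985300
step 3 [3y] zero: DF = P = 4839/5000 ≈ 0.967800
step 4 [4y] bond c/1=7/100: DF=(1205383/1000000 − 7/100·(0.989800+0.985300+0.967800))/(1+7/100) = 467/500 ≈ 0.934000
step 5 [5y] bond c/1=1/16: DF=(47989/40000 − 1/16·(0.989800+0.985300+0.967800+0.934000))/(1+1/16) = 9011/10000 ≈ 0.901100
step 6 [6y] zero: DF = P = 1109/1250 ≈ 0.887200
step 7 [7y] bond c/1=9/200: DF=(57619/50000 − 9/200·(0.989800+0.985300+0.967800+0.934000+0.901100+0.887200))/(1+9/200) = 2147/2500 ≈ 0.858800

1 1 4949/5000
2 2 9853/10000
3 3 4839/5000
4 4 467/500
5 5 9011/10000
6 6 1109/1250
7 7 2147/2500
DF(1y) = 4949/5000 ≈ 0.989800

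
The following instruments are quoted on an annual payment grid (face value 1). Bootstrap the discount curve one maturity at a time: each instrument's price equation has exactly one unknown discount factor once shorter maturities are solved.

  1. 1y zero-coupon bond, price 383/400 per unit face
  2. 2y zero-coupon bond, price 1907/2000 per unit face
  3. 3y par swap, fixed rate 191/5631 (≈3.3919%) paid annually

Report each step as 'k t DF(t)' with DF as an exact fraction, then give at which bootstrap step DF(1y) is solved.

1 1 383/400
2 2 1907/2000
3 3 1809/2000
DF(1y) is solved at step 1

step 1 [1y] zero: DF = P = 383/400 ≈ 0.957500
step 2 [2y] zero: DF = P = 1907/2000 ≈ 0.953500
step 3 [3y] swap r/1=191/5631: DF=(1 − 191/5631·(0.957500+0.953500))/(1+191/5631) = 1809/2000 ≈ 0.904500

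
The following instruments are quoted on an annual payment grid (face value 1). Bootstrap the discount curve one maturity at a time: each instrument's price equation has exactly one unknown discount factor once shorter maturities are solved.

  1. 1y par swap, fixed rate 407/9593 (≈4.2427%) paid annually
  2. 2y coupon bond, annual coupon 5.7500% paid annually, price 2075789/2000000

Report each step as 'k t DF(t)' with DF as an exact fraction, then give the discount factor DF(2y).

1 1 9593/10000
2 2 9293/10000
DF(2y) = 9293/10000 ≈ 0.929300

step 1 [1y] swap r/1=407/9593: DF=(1 − 407/9593·(0))/(1+407/9593) = 9593/10000 ≈ 0.959300
step 2 [2y] bond c/1=23/400: DF=(2075789/2000000 − 23/400·(0.959300))/(1+23/400) = 9293/10000 ≈ 0.929300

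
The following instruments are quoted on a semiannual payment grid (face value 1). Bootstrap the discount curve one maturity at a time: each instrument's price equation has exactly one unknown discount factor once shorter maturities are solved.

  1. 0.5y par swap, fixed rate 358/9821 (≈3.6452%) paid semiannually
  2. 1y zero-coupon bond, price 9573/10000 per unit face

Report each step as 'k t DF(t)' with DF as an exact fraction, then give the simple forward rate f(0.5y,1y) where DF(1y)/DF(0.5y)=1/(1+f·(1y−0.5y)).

step 1 [0.5y] swap r/2=179/9821: DF=(1 − 179/9821·(0))/(1+179/9821) = 9821/10000 ≈ 0.982100
step 2 [1y] zero: DF = P = 9573/10000 ≈ 0.957300

1 1/2 9821/10000
2 1 9573/10000
f(0.5y,1y) = ((9821/10000)/(9573/10000) − 1)/(1/2) = 496/9573 ≈ 5.1812%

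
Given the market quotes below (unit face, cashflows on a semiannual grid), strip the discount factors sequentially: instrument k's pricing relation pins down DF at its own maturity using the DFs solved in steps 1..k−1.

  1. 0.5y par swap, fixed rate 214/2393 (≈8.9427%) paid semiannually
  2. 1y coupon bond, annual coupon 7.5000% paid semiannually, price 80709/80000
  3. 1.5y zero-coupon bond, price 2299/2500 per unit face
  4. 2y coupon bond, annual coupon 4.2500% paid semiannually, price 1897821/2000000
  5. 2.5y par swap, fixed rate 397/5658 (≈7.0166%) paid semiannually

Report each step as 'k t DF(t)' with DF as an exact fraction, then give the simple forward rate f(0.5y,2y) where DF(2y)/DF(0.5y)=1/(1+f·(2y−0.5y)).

1 1/2 2393/2500
2 1 4689/5000
3 3/2 2299/2500
4 2 4353/5000
5 5/2 2103/2500
f(0.5y,2y) = ((2393/2500)/(4353/5000) − 1)/(3/2) = 866/13059 ≈ 6.6314%

step 1 [0.5y] swap r/2=107/2393: DF=(1 − 107/2393·(0))/(1+107/2393) = 2393/2500 ≈ 0.957200
step 2 [1y] bond c/2=3/80: DF=(80709/80000 − 3/80·(0.957200))/(1+3/80) = 4689/5000 ≈ 0.937800
step 3 [1.5y] zero: DF = P = 2299/2500 ≈ 0.919600
step 4 [2y] bond c/2=17/800: DF=(1897821/2000000 − 17/800·(0.957200+0.937800+0.919600))/(1+17/800) = 4353/5000 ≈ 0.870600
step 5 [2.5y] swap r/2=397/11316: DF=(1 − 397/11316·(0.957200+0.937800+0.919600+0.870600))/(1+397/11316) = 2103/2500 ≈ 0.841200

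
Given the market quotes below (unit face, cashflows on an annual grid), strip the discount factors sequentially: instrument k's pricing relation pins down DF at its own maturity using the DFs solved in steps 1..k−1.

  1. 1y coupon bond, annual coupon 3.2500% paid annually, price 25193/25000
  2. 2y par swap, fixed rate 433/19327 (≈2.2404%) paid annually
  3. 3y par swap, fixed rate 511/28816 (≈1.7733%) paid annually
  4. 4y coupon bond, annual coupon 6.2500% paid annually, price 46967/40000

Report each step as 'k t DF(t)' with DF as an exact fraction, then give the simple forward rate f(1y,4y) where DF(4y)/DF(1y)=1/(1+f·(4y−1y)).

1 1 122/125
2 2 9567/10000
3 3 9489/10000
4 4 2339/2500
f(1y,4y) = ((122/125)/(2339/2500) − 1)/(3) = 101/7017 ≈ 1.4394%

step 1 [1y] bond c/1=13/400: DF=(25193/25000 − 13/400·(0))/(1+13/400) = 122/125 ≈ 0.976000
step 2 [2y] swap r/1=433/19327: DF=(1 − 433/19327·(0.976000))/(1+433/19327) = 9567/10000 ≈ 0.956700
step 3 [3y] swap r/1=511/28816: DF=(1 − 511/28816·(0.976000+0.956700))/(1+511/28816) = 9489/10000 ≈ 0.948900
step 4 [4y] bond c/1=1/16: DF=(46967/40000 − 1/16·(0.976000+0.956700+0.948900))/(1+1/16) = 2339/2500 ≈ 0.935600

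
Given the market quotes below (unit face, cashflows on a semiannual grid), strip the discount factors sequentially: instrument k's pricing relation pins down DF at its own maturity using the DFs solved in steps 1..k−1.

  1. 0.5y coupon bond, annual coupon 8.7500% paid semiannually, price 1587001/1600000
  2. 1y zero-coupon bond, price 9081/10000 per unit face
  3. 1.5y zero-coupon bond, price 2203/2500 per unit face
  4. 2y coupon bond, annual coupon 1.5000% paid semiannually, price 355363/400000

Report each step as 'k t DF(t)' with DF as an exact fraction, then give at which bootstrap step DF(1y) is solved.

step 1 [0.5y] bond c/2=7/160: DF=(1587001/1600000 − 7/160·(0))/(1+7/160) = 9503/10000 ≈ 0.950300
step 2 [1y] zero: DF = P = 9081/10000 ≈ 0.908100
step 3 [1.5y] zero: DF = P = 2203/2500 ≈ 0.881200
step 4 [2y] bond c/2=3/400: DF=(355363/400000 − 3/400·(0.950300+0.908100+0.881200))/(1+3/400) = 4307/5000 ≈ 0.861400

1 1/2 9503/10000
2 1 9081/10000
3 3/2 2203/2500
4 2 4307/5000
DF(1y) is solved at step 2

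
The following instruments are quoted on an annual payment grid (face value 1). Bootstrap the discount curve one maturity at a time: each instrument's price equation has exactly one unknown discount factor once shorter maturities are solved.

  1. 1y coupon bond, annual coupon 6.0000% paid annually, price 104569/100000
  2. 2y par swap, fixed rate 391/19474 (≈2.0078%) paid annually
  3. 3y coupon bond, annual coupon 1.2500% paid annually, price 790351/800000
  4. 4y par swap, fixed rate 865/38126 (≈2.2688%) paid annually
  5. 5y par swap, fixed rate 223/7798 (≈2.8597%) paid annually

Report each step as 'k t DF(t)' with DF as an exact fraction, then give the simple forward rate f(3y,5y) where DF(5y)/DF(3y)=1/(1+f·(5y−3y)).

step 1 [1y] bond c/1=3/50: DF=(104569/100000 − 3/50·(0))/(1+3/50) = 1973/2000 ≈ 0.986500
step 2 [2y] swap r/1=391/19474: DF=(1 − 391/19474·(0.986500))/(1+391/19474) = 9609/10000 ≈ 0.960900
step 3 [3y] bond c/1=1/80: DF=(790351/800000 − 1/80·(0.986500+0.960900))/(1+1/80) = 9517/10000 ≈ 0.951700
step 4 [4y] swap r/1=865/38126: DF=(1 − 865/38126·(0.986500+0.960900+0.951700))/(1+865/38126) = 1827/2000 ≈ 0.913500
step 5 [5y] swap r/1=223/7798: DF=(1 − 223/7798·(0.986500+0.960900+0.951700+0.913500))/(1+223/7798) = 4331/5000 ≈ 0.866200

1 1 1973/2000
2 2 9609/10000
3 3 9517/10000
4 4 1827/2000
5 5 4331/5000
f(3y,5y) = ((9517/10000)/(4331/5000) − 1)/(2) = 855/17324 ≈ 4.9353%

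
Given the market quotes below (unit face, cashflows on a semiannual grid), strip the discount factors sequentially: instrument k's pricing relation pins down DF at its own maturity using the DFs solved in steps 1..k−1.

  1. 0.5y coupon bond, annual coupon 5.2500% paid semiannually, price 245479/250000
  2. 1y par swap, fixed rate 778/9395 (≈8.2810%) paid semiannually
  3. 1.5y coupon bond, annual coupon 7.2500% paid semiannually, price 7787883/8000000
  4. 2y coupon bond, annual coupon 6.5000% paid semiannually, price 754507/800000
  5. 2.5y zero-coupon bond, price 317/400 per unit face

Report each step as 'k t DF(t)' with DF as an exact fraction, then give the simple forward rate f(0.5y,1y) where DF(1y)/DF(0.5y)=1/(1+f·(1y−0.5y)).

step 1 [0.5y] bond c/2=21/800: DF=(245479/250000 − 21/800·(0))/(1+21/800) = 598/625 ≈ 0.956800
step 2 [1y] swap r/2=389/9395: DF=(1 − 389/9395·(0.956800))/(1+389/9395) = 4611/5000 ≈ 0.922200
step 3 [1.5y] bond c/2=29/800: DF=(7787883/8000000 − 29/800·(0.956800+0.922200))/(1+29/800) = 8737/10000 ≈ 0.873700
step 4 [2y] bond c/2=13/400: DF=(754507/800000 − 13/400·(0.956800+0.922200+0.873700))/(1+13/400) = 2067/2500 ≈ 0.826800
step 5 [2.5y] zero: DF = P = 317/400 ≈ 0.792500

1 1/2 598/625
2 1 4611/5000
3 3/2 8737/10000
4 2 2067/2500
5 5/2 317/400
f(0.5y,1y) = ((598/625)/(4611/5000) − 1)/(1/2) = 346/4611 ≈ 7.5038%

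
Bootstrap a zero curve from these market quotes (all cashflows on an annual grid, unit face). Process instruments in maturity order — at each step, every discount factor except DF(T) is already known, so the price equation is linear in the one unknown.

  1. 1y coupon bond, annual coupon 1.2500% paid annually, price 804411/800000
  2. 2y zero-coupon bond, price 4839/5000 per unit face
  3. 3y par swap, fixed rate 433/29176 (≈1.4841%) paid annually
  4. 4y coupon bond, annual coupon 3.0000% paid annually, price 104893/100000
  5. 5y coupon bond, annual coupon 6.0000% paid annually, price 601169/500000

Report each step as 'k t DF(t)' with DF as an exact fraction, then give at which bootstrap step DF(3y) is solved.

1 1 9931/10000
2 2 4839/5000
3 3 9567/10000
4 4 4667/5000
5 5 9163/10000
DF(3y) is solved at step 3

step 1 [1y] bond c/1=1/80: DF=(804411/800000 − 1/80·(0))/(1+1/80) = 9931/10000 ≈ 0.993100
step 2 [2y] zero: DF = P = 4839/5000 ≈ 0.967800
step 3 [3y] swap r/1=433/29176: DF=(1 − 433/29176·(0.993100+0.967800))/(1+433/29176) = 9567/10000 ≈ 0.956700
step 4 [4y] bond c/1=3/100: DF=(104893/100000 − 3/100·(0.993100+0.967800+0.956700))/(1+3/100) = 4667/5000 ≈ 0.933400
step 5 [5y] bond c/1=3/50: DF=(601169/500000 − 3/50·(0.993100+0.967800+0.956700+0.933400))/(1+3/50) = 9163/10000 ≈ 0.916300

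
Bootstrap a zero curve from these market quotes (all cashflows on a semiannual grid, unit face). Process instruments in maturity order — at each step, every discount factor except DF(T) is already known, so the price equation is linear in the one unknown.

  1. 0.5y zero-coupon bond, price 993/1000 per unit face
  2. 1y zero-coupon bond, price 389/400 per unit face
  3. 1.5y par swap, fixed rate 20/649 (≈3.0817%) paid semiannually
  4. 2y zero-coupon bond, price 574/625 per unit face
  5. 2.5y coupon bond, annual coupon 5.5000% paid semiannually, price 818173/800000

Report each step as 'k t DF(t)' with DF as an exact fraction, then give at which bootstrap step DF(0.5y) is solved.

step 1 [0.5y] zero: DF = P = 993/1000 ≈ 0.993000
step 2 [1y] zero: DF = P = 389/400 ≈ 0.972500
step 3 [1.5y] swap r/2=10/649: DF=(1 − 10/649·(0.993000+0.972500))/(1+10/649) = 191/200 ≈ 0.955000
step 4 [2y] zero: DF = P = 574/625 ≈ 0.918400
step 5 [2.5y] bond c/2=11/400: DF=(818173/800000 − 11/400·(0.993000+0.972500+0.955000+0.918400))/(1+11/400) = 4463/5000 ≈ 0.892600

1 1/2 993/1000
2 1 389/400
3 3/2 191/200
4 2 574/625
5 5/2 4463/5000
DF(0.5y) is solved at step 1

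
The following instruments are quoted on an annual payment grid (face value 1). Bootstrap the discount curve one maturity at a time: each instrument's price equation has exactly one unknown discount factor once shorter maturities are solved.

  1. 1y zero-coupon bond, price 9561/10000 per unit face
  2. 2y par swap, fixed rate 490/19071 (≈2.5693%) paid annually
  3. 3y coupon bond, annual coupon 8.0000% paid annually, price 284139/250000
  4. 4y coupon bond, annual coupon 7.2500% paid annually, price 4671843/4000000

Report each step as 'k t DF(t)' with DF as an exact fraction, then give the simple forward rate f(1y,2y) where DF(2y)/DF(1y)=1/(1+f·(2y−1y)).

1 1 9561/10000
2 2 951/1000
3 3 9111/10000
4 4 1797/2000
f(1y,2y) = ((9561/10000)/(951/1000) − 1)/(1) = 17/3170 ≈ 0.5363%

step 1 [1y] zero: DF = P = 9561/10000 ≈ 0.956100
step 2 [2y] swap r/1=490/19071: DF=(1 − 490/19071·(0.956100))/(1+490/19071) = 951/1000 ≈ 0.951000
step 3 [3y] bond c/1=2/25: DF=(284139/250000 − 2/25·(0.956100+0.951000))/(1+2/25) = 9111/10000 ≈ 0.911100
step 4 [4y] bond c/1=29/400: DF=(4671843/4000000 − 29/400·(0.956100+0.951000+0.911100))/(1+29/400) = 1797/2000 ≈ 0.898500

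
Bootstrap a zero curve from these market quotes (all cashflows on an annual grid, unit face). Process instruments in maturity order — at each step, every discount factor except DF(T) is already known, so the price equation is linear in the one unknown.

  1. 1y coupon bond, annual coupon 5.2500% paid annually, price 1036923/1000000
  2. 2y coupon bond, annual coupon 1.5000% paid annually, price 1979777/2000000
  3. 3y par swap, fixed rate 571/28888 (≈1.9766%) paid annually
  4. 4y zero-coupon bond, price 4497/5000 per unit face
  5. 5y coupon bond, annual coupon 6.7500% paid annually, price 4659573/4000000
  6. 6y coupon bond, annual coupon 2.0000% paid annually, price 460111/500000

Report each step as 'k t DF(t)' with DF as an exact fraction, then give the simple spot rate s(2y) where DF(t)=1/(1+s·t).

1 1 2463/2500
2 2 9607/10000
3 3 9429/10000
4 4 4497/5000
5 5 8517/10000
6 6 507/625
s(2y) = (1/(9607/10000) − 1)/(2) = 393/19214 ≈ 2.0454%

step 1 [1y] bond c/1=21/400: DF=(1036923/1000000 − 21/400·(0))/(1+21/400) = 2463/2500 ≈ 0.985200
step 2 [2y] bond c/1=3/200: DF=(1979777/2000000 − 3/200·(0.985200))/(1+3/200) = 9607/10000 ≈ 0.960700
step 3 [3y] swap r/1=571/28888: DF=(1 − 571/28888·(0.985200+0.960700))/(1+571/28888) = 9429/10000 ≈ 0.942900
step 4 [4y] zero: DF = P = 4497/5000 ≈ 0.899400
step 5 [5y] bond c/1=27/400: DF=(4659573/4000000 − 27/400·(0.985200+0.960700+0.942900+0.899400))/(1+27/400) = 8517/10000 ≈ 0.851700
step 6 [6y] bond c/1=1/50: DF=(460111/500000 − 1/50·(0.985200+0.960700+0.942900+0.899400+0.851700))/(1+1/50) = 507/625 ≈ 0.811200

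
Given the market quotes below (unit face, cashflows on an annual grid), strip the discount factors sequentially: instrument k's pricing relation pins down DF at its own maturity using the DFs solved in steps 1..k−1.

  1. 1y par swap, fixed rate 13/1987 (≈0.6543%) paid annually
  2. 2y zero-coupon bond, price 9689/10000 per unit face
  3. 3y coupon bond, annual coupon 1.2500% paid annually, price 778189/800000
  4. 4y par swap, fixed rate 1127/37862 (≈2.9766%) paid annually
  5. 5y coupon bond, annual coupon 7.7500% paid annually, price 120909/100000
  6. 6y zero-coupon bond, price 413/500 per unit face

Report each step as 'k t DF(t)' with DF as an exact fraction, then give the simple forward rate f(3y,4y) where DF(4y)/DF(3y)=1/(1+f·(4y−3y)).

step 1 [1y] swap r/1=13/1987: DF=(1 − 13/1987·(0))/(1+13/1987) = 1987/2000 ≈ 0.993500
step 2 [2y] zero: DF = P = 9689/10000 ≈ 0.968900
step 3 [3y] bond c/1=1/80: DF=(778189/800000 − 1/80·(0.993500+0.968900))/(1+1/80) = 1873/2000 ≈ 0.936500
step 4 [4y] swap r/1=1127/37862: DF=(1 − 1127/37862·(0.993500+0.968900+0.936500))/(1+1127/37862) = 8873/10000 ≈ 0.887300
step 5 [5y] bond c/1=31/400: DF=(120909/100000 − 31/400·(0.993500+0.968900+0.936500+0.887300))/(1+31/400) = 4249/5000 ≈ 0.849800
step 6 [6y] zero: DF = P = 413/500 ≈ 0.826000

1 1 1987/2000
2 2 9689/10000
3 3 1873/2000
4 4 8873/10000
5 5 4249/5000
6 6 413/500
f(3y,4y) = ((1873/2000)/(8873/10000) − 1)/(1) = 492/8873 ≈ 5.5449%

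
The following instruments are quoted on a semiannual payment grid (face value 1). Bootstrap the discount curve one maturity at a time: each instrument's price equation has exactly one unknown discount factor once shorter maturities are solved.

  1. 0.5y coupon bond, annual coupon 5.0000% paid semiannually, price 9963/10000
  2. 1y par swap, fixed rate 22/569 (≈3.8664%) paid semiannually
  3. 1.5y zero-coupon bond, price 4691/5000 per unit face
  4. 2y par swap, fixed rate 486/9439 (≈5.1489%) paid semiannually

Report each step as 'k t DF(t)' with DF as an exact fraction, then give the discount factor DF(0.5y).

step 1 [0.5y] bond c/2=1/40: DF=(9963/10000 − 1/40·(0))/(1+1/40) = 243/250 ≈ 0.972000
step 2 [1y] swap r/2=11/569: DF=(1 − 11/569·(0.972000))/(1+11/569) = 4813/5000 ≈ 0.962600
step 3 [1.5y] zero: DF = P = 4691/5000 ≈ 0.938200
step 4 [2y] swap r/2=243/9439: DF=(1 − 243/9439·(0.972000+0.962600+0.938200))/(1+243/9439) = 2257/2500 ≈ 0.902800

1 1/2 243/250
2 1 4813/5000
3 3/2 4691/5000
4 2 2257/2500
DF(0.5y) = 243/250 ≈ 0.972000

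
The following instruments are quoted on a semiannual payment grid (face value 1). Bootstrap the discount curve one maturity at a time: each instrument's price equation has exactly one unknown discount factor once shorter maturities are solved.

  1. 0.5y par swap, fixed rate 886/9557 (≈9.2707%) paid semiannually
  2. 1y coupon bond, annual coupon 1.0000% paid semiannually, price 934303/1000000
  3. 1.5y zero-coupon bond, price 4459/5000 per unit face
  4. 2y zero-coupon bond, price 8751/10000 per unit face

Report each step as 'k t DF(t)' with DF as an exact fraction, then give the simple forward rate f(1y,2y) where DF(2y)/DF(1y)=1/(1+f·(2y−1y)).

step 1 [0.5y] swap r/2=443/9557: DF=(1 − 443/9557·(0))/(1+443/9557) = 9557/10000 ≈ 0.955700
step 2 [1y] bond c/2=1/200: DF=(934303/1000000 − 1/200·(0.955700))/(1+1/200) = 9249/10000 ≈ 0.924900
step 3 [1.5y] zero: DF = P = 4459/5000 ≈ 0.891800
step 4 [2y] zero: DF = P = 8751/10000 ≈ 0.875100

1 1/2 9557/10000
2 1 9249/10000
3 3/2 4459/5000
4 2 8751/10000
f(1y,2y) = ((9249/10000)/(8751/10000) − 1)/(1) = 166/2917 ≈ 5.6908%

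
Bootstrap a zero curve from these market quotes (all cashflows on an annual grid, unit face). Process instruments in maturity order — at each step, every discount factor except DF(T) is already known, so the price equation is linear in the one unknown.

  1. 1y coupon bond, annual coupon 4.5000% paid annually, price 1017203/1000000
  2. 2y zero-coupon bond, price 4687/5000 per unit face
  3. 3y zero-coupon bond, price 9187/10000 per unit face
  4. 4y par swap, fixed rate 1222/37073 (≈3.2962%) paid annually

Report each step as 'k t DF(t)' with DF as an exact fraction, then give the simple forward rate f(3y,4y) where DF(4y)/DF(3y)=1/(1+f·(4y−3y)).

1 1 4867/5000
2 2 4687/5000
3 3 9187/10000
4 4 4389/5000
f(3y,4y) = ((9187/10000)/(4389/5000) − 1)/(1) = 409/8778 ≈ 4.6594%

step 1 [1y] bond c/1=9/200: DF=(1017203/1000000 − 9/200·(0))/(1+9/200) = 4867/5000 ≈ 0.973400
step 2 [2y] zero: DF = P = 4687/5000 ≈ 0.937400
step 3 [3y] zero: DF = P = 9187/10000 ≈ 0.918700
step 4 [4y] swap r/1=1222/37073: DF=(1 − 1222/37073·(0.973400+0.937400+0.918700))/(1+1222/37073) = 4389/5000 ≈ 0.877800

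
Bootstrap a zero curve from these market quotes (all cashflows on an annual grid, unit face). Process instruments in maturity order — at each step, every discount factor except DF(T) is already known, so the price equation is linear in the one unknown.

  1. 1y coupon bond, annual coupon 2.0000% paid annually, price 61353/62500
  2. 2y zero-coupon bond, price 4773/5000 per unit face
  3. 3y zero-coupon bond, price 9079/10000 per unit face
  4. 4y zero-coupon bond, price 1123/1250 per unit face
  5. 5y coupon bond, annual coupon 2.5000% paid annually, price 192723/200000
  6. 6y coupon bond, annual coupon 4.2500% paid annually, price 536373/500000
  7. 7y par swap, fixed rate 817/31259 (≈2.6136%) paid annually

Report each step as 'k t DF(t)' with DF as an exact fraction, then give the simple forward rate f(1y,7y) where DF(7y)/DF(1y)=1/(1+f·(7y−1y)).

1 1 1203/1250
2 2 4773/5000
3 3 9079/10000
4 4 1123/1250
5 5 8493/10000
6 6 4213/5000
7 7 4183/5000
f(1y,7y) = ((1203/1250)/(4183/5000) − 1)/(6) = 629/25098 ≈ 2.5062%

step 1 [1y] bond c/1=1/50: DF=(61353/62500 − 1/50·(0))/(1+1/50) = 1203/1250 ≈ 0.962400
step 2 [2y] zero: DF = P = 4773/5000 ≈ 0.954600
step 3 [3y] zero: DF = P = 9079/10000 ≈ 0.907900
step 4 [4y] zero: DF = P = 1123/1250 ≈ 0.898400
step 5 [5y] bond c/1=1/40: DF=(192723/200000 − 1/40·(0.962400+0.954600+0.907900+0.898400))/(1+1/40) = 8493/10000 ≈ 0.849300
step 6 [6y] bond c/1=17/400: DF=(536373/500000 − 17/400·(0.962400+0.954600+0.907900+0.898400+0.849300))/(1+17/400) = 4213/5000 ≈ 0.842600
step 7 [7y] swap r/1=817/31259: DF=(1 − 817/31259·(0.962400+0.954600+0.907900+0.898400+0.849300+0.842600))/(1+817/31259) = 4183/5000 ≈ 0.836600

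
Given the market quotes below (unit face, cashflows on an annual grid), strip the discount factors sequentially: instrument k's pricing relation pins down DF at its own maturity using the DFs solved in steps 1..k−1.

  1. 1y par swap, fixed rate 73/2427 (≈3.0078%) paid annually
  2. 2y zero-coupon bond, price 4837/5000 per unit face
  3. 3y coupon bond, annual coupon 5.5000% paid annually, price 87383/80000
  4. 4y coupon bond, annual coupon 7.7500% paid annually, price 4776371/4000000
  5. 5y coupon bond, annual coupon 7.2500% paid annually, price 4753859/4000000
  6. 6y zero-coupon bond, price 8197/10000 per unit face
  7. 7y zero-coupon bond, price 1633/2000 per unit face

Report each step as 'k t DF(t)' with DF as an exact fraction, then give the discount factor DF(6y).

step 1 [1y] swap r/1=73/2427: DF=(1 − 73/2427·(0))/(1+73/2427) = 2427/2500 ≈ 0.970800
step 2 [2y] zero: DF = P = 4837/5000 ≈ 0.967400
step 3 [3y] bond c/1=11/200: DF=(87383/80000 − 11/200·(0.970800+0.967400))/(1+11/200) = 9343/10000 ≈ 0.934300
step 4 [4y] bond c/1=31/400: DF=(4776371/4000000 − 31/400·(0.970800+0.967400+0.934300))/(1+31/400) = 1127/1250 ≈ 0.901600
step 5 [5y] bond c/1=29/400: DF=(4753859/4000000 − 29/400·(0.970800+0.967400+0.934300+0.901600))/(1+29/400) = 853/1000 ≈ 0.853000
step 6 [6y] zero: DF = P = 8197/10000 ≈ 0.819700
step 7 [7y] zero: DF = P = 1633/2000 ≈ 0.816500

1 1 2427/2500
2 2 4837/5000
3 3 9343/10000
4 4 1127/1250
5 5 853/1000
6 6 8197/10000
7 7 1633/2000
DF(6y) = 8197/10000 ≈ 0.819700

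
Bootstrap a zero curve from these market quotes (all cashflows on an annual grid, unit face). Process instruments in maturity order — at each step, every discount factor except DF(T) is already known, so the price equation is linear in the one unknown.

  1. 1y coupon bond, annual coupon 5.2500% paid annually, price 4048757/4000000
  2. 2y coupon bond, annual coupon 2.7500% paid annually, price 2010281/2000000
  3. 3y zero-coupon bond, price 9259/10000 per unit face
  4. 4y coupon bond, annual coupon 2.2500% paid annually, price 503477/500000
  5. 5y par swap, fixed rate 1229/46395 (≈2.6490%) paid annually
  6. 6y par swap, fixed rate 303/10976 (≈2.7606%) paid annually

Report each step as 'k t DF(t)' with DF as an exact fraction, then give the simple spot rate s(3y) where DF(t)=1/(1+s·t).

1 1 9617/10000
2 2 381/400
3 3 9259/10000
4 4 9223/10000
5 5 8771/10000
6 6 1697/2000
s(3y) = (1/(9259/10000) − 1)/(3) = 247/9259 ≈ 2.6677%

step 1 [1y] bond c/1=21/400: DF=(4048757/4000000 − 21/400·(0))/(1+21/400) = 9617/10000 ≈ 0.961700
step 2 [2y] bond c/1=11/400: DF=(2010281/2000000 − 11/400·(0.961700))/(1+11/400) = 381/400 ≈ 0.952500
step 3 [3y] zero: DF = P = 9259/10000 ≈ 0.925900
step 4 [4y] bond c/1=9/400: DF=(503477/500000 − 9/400·(0.961700+0.952500+0.925900))/(1+9/400) = 9223/10000 ≈ 0.922300
step 5 [5y] swap r/1=1229/46395: DF=(1 − 1229/46395·(0.961700+0.952500+0.925900+0.922300))/(1+1229/46395) = 8771/10000 ≈ 0.877100
step 6 [6y] swap r/1=303/10976: DF=(1 − 303/10976·(0.961700+0.952500+0.925900+0.922300+0.877100))/(1+303/10976) = 1697/2000 ≈ 0.848500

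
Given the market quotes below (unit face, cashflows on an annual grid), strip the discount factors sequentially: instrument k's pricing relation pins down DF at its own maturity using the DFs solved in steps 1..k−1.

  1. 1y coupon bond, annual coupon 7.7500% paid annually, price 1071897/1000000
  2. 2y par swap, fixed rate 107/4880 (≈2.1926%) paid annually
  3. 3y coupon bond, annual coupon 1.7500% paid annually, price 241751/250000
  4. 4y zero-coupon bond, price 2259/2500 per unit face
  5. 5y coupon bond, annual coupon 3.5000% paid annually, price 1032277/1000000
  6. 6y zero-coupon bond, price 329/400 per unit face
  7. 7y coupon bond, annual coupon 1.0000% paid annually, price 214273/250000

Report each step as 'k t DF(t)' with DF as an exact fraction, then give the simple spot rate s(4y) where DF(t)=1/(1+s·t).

1 1 2487/2500
2 2 2393/2500
3 3 573/625
4 4 2259/2500
5 5 4349/5000
6 6 329/400
7 7 1589/2000
s(4y) = (1/(2259/2500) − 1)/(4) = 241/9036 ≈ 2.6671%

step 1 [1y] bond c/1=31/400: DF=(1071897/1000000 − 31/400·(0))/(1+31/400) = 2487/2500 ≈ 0.994800
step 2 [2y] swap r/1=107/4880: DF=(1 − 107/4880·(0.994800))/(1+107/4880) = 2393/2500 ≈ 0.957200
step 3 [3y] bond c/1=7/400: DF=(241751/250000 − 7/400·(0.994800+0.957200))/(1+7/400) = 573/625 ≈ 0.916800
step 4 [4y] zero: DF = P = 2259/2500 ≈ 0.903600
step 5 [5y] bond c/1=7/200: DF=(1032277/1000000 − 7/200·(0.994800+0.957200+0.916800+0.903600))/(1+7/200) = 4349/5000 ≈ 0.869800
step 6 [6y] zero: DF = P = 329/400 ≈ 0.822500
step 7 [7y] bond c/1=1/100: DF=(214273/250000 − 1/100·(0.994800+0.957200+0.916800+0.903600+0.869800+0.822500))/(1+1/100) = 1589/2000 ≈ 0.794500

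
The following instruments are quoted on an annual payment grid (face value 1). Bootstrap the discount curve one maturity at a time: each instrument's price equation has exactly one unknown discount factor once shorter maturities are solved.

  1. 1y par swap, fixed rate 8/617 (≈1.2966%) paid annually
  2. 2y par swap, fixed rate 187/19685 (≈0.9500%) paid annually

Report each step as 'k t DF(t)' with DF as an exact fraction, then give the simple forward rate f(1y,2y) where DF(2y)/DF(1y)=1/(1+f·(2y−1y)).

step 1 [1y] swap r/1=8/617: DF=(1 − 8/617·(0))/(1+8/617) = 617/625 ≈ 0.987200
step 2 [2y] swap r/1=187/19685: DF=(1 − 187/19685·(0.987200))/(1+187/19685) = 9813/10000 ≈ 0.981300

1 1 617/625
2 2 9813/10000
f(1y,2y) = ((617/625)/(9813/10000) − 1)/(1) = 59/9813 ≈ 0.6012%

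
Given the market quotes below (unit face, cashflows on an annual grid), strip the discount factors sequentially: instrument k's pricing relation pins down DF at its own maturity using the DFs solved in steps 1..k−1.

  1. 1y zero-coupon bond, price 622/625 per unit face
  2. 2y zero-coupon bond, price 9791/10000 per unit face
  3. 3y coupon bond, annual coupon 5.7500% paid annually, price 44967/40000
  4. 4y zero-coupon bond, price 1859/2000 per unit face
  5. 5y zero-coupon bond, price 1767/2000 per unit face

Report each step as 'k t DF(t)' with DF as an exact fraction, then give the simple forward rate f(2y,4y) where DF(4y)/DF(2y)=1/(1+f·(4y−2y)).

1 1 622/625
2 2 9791/10000
3 3 9557/10000
4 4 1859/2000
5 5 1767/2000
f(2y,4y) = ((9791/10000)/(1859/2000) − 1)/(2) = 248/9295 ≈ 2.6681%

step 1 [1y] zero: DF = P = 622/625 ≈ 0.995200
step 2 [2y] zero: DF = P = 9791/10000 ≈ 0.979100
step 3 [3y] bond c/1=23/400: DF=(44967/40000 − 23/400·(0.995200+0.979100))/(1+23/400) = 9557/10000 ≈ 0.955700
step 4 [4y] zero: DF = P = 1859/2000 ≈ 0.929500
step 5 [5y] zero: DF = P = 1767/2000 ≈ 0.883500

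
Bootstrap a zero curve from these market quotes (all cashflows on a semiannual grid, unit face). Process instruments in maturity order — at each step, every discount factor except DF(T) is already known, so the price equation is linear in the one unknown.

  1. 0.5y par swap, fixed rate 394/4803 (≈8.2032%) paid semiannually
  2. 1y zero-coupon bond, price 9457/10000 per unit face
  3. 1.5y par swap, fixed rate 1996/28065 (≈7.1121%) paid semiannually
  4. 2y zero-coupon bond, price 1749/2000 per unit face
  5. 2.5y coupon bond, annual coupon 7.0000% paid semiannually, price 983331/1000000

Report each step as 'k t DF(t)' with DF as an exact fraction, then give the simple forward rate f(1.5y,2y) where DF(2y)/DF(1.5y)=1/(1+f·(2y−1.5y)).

step 1 [0.5y] swap r/2=197/4803: DF=(1 − 197/4803·(0))/(1+197/4803) = 4803/5000 ≈ 0.960600
step 2 [1y] zero: DF = P = 9457/10000 ≈ 0.945700
step 3 [1.5y] swap r/2=998/28065: DF=(1 − 998/28065·(0.960600+0.945700))/(1+998/28065) = 4501/5000 ≈ 0.900200
step 4 [2y] zero: DF = P = 1749/2000 ≈ 0.874500
step 5 [2.5y] bond c/2=7/200: DF=(983331/1000000 − 7/200·(0.960600+0.945700+0.900200+0.874500))/(1+7/200) = 516/625 ≈ 0.825600

1 1/2 4803/5000
2 1 9457/10000
3 3/2 4501/5000
4 2 1749/2000
5 5/2 516/625
f(1.5y,2y) = ((4501/5000)/(1749/2000) − 1)/(1/2) = 514/8745 ≈ 5.8776%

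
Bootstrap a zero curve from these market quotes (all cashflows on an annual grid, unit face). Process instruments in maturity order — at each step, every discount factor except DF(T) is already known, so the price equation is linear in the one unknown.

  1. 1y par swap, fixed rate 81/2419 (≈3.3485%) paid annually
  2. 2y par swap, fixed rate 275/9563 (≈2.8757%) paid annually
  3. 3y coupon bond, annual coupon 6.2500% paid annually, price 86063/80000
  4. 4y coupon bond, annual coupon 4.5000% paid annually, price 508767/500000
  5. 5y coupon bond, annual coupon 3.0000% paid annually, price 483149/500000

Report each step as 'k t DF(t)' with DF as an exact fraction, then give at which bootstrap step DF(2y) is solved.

1 1 2419/2500
2 2 189/200
3 3 9/10
4 4 4263/5000
5 5 4157/5000
DF(2y) is solved at step 2

step 1 [1y] swap r/1=81/2419: DF=(1 − 81/2419·(0))/(1+81/2419) = 2419/2500 ≈ 0.967600
step 2 [2y] swap r/1=275/9563: DF=(1 − 275/9563·(0.967600))/(1+275/9563) = 189/200 ≈ 0.945000
step 3 [3y] bond c/1=1/16: DF=(86063/80000 − 1/16·(0.967600+0.945000))/(1+1/16) = 9/10 ≈ 0.900000
step 4 [4y] bond c/1=9/200: DF=(508767/500000 − 9/200·(0.967600+0.945000+0.900000))/(1+9/200) = 4263/5000 ≈ 0.852600
step 5 [5y] bond c/1=3/100: DF=(483149/500000 − 3/100·(0.967600+0.945000+0.900000+0.852600))/(1+3/100) = 4157/5000 ≈ 0.831400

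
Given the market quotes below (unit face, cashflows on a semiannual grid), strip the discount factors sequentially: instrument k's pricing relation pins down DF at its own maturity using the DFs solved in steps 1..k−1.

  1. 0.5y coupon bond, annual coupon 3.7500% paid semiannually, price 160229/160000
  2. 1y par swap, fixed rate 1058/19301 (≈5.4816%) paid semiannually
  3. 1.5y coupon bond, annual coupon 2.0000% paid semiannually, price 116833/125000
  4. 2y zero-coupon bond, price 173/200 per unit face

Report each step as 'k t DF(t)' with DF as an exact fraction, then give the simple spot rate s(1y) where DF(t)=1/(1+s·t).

1 1/2 983/1000
2 1 9471/10000
3 3/2 9063/10000
4 2 173/200
s(1y) = (1/(9471/10000) − 1)/(1) = 529/9471 ≈ 5.5855%

step 1 [0.5y] bond c/2=3/160: DF=(160229/160000 − 3/160·(0))/(1+3/160) = 983/1000 ≈ 0.983000
step 2 [1y] swap r/2=529/19301: DF=(1 − 529/19301·(0.983000))/(1+529/19301) = 9471/10000 ≈ 0.947100
step 3 [1.5y] bond c/2=1/100: DF=(116833/125000 − 1/100·(0.983000+0.947100))/(1+1/100) = 9063/10000 ≈ 0.906300
step 4 [2y] zero: DF = P = 173/200 ≈ 0.865000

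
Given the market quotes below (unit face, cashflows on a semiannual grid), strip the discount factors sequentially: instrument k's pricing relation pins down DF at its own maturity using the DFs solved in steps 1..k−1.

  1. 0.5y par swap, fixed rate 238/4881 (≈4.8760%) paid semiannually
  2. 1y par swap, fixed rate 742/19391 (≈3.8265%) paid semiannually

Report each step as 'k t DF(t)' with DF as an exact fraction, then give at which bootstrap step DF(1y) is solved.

step 1 [0.5y] swap r/2=119/4881: DF=(1 − 119/4881·(0))/(1+119/4881) = 4881/5000 ≈ 0.976200
step 2 [1y] swap r/2=371/19391: DF=(1 − 371/19391·(0.976200))/(1+371/19391) = 9629/10000 ≈ 0.962900

1 1/2 4881/5000
2 1 9629/10000
DF(1y) is solved at step 2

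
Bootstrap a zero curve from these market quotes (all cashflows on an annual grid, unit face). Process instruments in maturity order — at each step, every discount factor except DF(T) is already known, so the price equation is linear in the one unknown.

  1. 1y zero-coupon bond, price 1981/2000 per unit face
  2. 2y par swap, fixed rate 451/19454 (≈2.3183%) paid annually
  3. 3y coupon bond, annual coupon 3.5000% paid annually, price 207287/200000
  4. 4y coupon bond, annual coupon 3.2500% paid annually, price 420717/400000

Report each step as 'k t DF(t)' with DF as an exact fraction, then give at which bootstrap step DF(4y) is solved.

step 1 [1y] zero: DF = P = 1981/2000 ≈ 0.990500
step 2 [2y] swap r/1=451/19454: DF=(1 − 451/19454·(0.990500))/(1+451/19454) = 9549/10000 ≈ 0.954900
step 3 [3y] bond c/1=7/200: DF=(207287/200000 − 7/200·(0.990500+0.954900))/(1+7/200) = 2339/2500 ≈ 0.935600
step 4 [4y] bond c/1=13/400: DF=(420717/400000 − 13/400·(0.990500+0.954900+0.935600))/(1+13/400) = 116/125 ≈ 0.928000

1 1 1981/2000
2 2 9549/10000
3 3 2339/2500
4 4 116/125
DF(4y) is solved at step 4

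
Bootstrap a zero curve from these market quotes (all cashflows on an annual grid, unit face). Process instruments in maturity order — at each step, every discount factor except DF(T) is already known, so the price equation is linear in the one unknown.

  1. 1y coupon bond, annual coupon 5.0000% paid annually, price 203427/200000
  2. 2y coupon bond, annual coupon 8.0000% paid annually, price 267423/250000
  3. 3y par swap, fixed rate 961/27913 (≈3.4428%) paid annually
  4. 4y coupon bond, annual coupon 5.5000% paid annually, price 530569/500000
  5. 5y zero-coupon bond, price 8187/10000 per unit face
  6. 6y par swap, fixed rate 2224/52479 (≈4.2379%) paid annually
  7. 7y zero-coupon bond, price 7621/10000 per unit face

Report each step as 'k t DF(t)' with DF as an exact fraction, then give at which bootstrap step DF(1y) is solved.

step 1 [1y] bond c/1=1/20: DF=(203427/200000 − 1/20·(0))/(1+1/20) = 9687/10000 ≈ 0.968700
step 2 [2y] bond c/1=2/25: DF=(267423/250000 − 2/25·(0.968700))/(1+2/25) = 9187/10000 ≈ 0.918700
step 3 [3y] swap r/1=961/27913: DF=(1 − 961/27913·(0.968700+0.918700))/(1+961/27913) = 9039/10000 ≈ 0.903900
step 4 [4y] bond c/1=11/200: DF=(530569/500000 − 11/200·(0.968700+0.918700+0.903900))/(1+11/200) = 8603/10000 ≈ 0.860300
step 5 [5y] zero: DF = P = 8187/10000 ≈ 0.818700
step 6 [6y] swap r/1=2224/52479: DF=(1 − 2224/52479·(0.968700+0.918700+0.903900+0.860300+0.818700))/(1+2224/52479) = 486/625 ≈ 0.777600
step 7 [7y] zero: DF = P = 7621/10000 ≈ 0.762100

1 1 9687/10000
2 2 9187/10000
3 3 9039/10000
4 4 8603/10000
5 5 8187/10000
6 6 486/625
7 7 7621/10000
DF(1y) is solved at step 1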